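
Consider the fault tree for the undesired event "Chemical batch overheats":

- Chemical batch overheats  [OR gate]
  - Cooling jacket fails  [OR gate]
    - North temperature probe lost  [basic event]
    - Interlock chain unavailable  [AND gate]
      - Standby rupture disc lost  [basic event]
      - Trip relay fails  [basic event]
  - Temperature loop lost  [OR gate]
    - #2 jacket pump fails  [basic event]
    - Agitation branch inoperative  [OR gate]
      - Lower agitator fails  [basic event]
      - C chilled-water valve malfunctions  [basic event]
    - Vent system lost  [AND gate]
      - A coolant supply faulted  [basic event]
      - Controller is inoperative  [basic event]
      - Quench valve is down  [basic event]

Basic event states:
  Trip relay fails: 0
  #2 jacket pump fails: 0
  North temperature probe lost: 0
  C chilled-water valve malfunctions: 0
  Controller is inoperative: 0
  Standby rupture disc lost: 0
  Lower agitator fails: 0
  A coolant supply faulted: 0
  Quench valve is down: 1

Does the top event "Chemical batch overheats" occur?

Interlock chain unavailable [AND]: Standby rupture disc lost=not, Trip relay fails=not → not all inputs occur → does not occur.
Cooling jacket fails [OR]: North temperature probe lost=not, Interlock chain unavailable=not → no input occurs → does not occur.
Agitation branch inoperative [OR]: Lower agitator fails=not, C chilled-water valve malfunctions=not → no input occurs → does not occur.
Vent system lost [AND]: A coolant supply faulted=not, Controller is inoperative=not, Quench valve is down=occurs → not all inputs occur → does not occur.
Temperature loop lost [OR]: #2 jacket pump fails=not, Agitation branch inoperative=not, Vent system lost=not → no input occurs → does not occur.
Chemical batch overheats [OR]: Cooling jacket fails=not, Temperature loop lost=not → no input occurs → does not occur.

No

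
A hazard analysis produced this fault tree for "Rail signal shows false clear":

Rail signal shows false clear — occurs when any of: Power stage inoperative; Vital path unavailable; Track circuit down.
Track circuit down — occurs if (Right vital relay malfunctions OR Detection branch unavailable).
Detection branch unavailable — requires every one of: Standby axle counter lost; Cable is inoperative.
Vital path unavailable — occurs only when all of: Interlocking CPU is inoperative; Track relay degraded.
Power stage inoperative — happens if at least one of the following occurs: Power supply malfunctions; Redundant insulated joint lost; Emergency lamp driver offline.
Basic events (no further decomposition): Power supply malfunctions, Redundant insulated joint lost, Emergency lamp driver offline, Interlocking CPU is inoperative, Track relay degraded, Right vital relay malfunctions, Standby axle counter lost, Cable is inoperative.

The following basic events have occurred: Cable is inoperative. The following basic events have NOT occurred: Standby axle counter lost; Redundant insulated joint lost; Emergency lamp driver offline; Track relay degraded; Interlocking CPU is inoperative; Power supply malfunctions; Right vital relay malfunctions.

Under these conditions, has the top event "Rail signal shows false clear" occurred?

No

Power stage inoperative [OR]: Power supply malfunctions=not, Redundant insulated joint lost=not, Emergency lamp driver offline=not → no input occurs → does not occur.
Vital path unavailable [AND]: Interlocking CPU is inoperative=not, Track relay degraded=not → not all inputs occur → does not occur.
Detection branch unavailable [AND]: Standby axle counter lost=not, Cable is inoperative=occurs → not all inputs occur → does not occur.
Track circuit down [OR]: Right vital relay malfunctions=not, Detection branch unavailable=not → no input occurs → does not occur.
Rail signal shows false clear [OR]: Power stage inoperative=not, Vital path unavailable=not, Track circuit down=not → no input occurs → does not occur.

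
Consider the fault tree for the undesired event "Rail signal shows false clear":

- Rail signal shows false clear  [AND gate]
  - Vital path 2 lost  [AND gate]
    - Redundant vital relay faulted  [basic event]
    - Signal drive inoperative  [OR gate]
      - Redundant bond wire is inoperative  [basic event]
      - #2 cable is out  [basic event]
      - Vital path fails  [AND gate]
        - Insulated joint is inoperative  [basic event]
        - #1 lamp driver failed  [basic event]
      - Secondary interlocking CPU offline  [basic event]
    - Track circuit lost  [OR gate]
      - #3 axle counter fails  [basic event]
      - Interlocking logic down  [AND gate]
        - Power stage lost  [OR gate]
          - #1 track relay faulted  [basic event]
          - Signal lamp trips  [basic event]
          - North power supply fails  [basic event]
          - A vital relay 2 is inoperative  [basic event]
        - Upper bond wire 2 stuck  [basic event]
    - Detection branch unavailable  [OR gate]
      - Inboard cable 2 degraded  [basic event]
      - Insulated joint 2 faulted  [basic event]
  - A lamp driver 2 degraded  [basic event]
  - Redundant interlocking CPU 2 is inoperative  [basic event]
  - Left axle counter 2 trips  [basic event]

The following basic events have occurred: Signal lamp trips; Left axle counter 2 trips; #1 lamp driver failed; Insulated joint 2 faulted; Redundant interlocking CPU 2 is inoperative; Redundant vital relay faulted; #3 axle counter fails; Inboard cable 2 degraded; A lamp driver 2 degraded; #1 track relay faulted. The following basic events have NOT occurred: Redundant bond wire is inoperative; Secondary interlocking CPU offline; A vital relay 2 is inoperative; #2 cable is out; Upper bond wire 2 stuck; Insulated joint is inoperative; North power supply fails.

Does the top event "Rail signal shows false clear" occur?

No

Vital path fails [AND]: Insulated joint is inoperative=not, #1 lamp driver failed=occurs → not all inputs occur → does not occur.
Signal drive inoperative [OR]: Redundant bond wire is inoperative=not, #2 cable is out=not, Vital path fails=not, Secondary interlocking CPU offline=not → no input occurs → does not occur.
Power stage lost [OR]: #1 track relay faulted=occurs, Signal lamp trips=occurs, North power supply fails=not, A vital relay 2 is inoperative=not → at least one input occurs → occurs.
Interlocking logic down [AND]: Power stage lost=occurs, Upper bond wire 2 stuck=not → not all inputs occur → does not occur.
Track circuit lost [OR]: #3 axle counter fails=occurs, Interlocking logic down=not → at least one input occurs → occurs.
Detection branch unavailable [OR]: Inboard cable 2 degraded=occurs, Insulated joint 2 faulted=occurs → at least one input occurs → occurs.
Vital path 2 lost [AND]: Redundant vital relay faulted=occurs, Signal drive inoperative=not, Track circuit lost=occurs, Detection branch unavailable=occurs → not all inputs occur → does not occur.
Rail signal shows false clear [AND]: Vital path 2 lost=not, A lamp driver 2 degraded=occurs, Redundant interlocking CPU 2 is inoperative=occurs, Left axle counter 2 trips=occurs → not all inputs occur → does not occur.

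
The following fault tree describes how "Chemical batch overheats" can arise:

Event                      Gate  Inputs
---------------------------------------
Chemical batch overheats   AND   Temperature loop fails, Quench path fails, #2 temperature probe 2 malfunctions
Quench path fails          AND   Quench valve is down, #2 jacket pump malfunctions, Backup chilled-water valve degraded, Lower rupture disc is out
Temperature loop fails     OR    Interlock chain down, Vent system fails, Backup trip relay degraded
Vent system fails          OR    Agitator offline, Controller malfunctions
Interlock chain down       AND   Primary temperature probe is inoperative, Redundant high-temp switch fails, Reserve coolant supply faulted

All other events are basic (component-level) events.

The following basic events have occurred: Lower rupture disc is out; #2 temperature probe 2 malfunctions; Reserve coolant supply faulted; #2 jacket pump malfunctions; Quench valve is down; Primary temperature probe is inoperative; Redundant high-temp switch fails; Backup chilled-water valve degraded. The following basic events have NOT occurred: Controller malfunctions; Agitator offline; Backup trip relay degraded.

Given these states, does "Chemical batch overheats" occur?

Yes

Interlock chain down [AND]: Primary temperature probe is inoperative=occurs, Redundant high-temp switch fails=occurs, Reserve coolant supply faulted=occurs → all inputs occur → occurs.
Vent system fails [OR]: Agitator offline=not, Controller malfunctions=not → no input occurs → does not occur.
Temperature loop fails [OR]: Interlock chain down=occurs, Vent system fails=not, Backup trip relay degraded=not → at least one input occurs → occurs.
Quench path fails [AND]: Quench valve is down=occurs, #2 jacket pump malfunctions=occurs, Backup chilled-water valve degraded=occurs, Lower rupture disc is out=occurs → all inputs occur → occurs.
Chemical batch overheats [AND]: Temperature loop fails=occurs, Quench path fails=occurs, #2 temperature probe 2 malfunctions=occurs → all inputs occur → occurs.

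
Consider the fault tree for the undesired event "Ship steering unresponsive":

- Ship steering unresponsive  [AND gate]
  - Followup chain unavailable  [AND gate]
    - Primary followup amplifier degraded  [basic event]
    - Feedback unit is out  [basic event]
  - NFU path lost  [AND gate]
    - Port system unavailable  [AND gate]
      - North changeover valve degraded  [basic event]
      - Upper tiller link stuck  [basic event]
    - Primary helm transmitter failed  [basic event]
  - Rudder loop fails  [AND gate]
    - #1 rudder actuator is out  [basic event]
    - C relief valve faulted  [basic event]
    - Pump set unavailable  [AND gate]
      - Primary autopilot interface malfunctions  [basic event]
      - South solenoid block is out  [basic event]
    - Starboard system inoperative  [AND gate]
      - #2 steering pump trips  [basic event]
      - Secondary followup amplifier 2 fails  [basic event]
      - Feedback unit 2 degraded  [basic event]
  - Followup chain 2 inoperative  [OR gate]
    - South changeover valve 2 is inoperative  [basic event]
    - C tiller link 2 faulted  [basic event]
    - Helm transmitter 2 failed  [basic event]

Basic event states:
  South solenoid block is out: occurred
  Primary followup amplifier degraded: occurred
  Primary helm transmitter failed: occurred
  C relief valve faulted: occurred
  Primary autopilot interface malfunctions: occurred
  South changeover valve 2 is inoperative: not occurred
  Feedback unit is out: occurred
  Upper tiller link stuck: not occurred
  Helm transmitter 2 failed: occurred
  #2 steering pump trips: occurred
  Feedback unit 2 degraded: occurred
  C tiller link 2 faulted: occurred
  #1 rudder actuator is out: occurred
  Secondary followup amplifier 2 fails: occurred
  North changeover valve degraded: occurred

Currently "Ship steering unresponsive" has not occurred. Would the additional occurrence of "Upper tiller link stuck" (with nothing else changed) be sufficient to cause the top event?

Yes

Counterfactual: set "Upper tiller link stuck" to occurred.
Followup chain unavailable [AND]: Primary followup amplifier degraded=occurs, Feedback unit is out=occurs → all inputs occur → occurs.
Port system unavailable [AND]: North changeover valve degraded=occurs, Upper tiller link stuck=occurs → all inputs occur → occurs.
NFU path lost [AND]: Port system unavailable=occurs, Primary helm transmitter failed=occurs → all inputs occur → occurs.
Pump set unavailable [AND]: Primary autopilot interface malfunctions=occurs, South solenoid block is out=occurs → all inputs occur → occurs.
Starboard system inoperative [AND]: #2 steering pump trips=occurs, Secondary followup amplifier 2 fails=occurs, Feedback unit 2 degraded=occurs → all inputs occur → occurs.
Rudder loop fails [AND]: #1 rudder actuator is out=occurs, C relief valve faulted=occurs, Pump set unavailable=occurs, Starboard system inoperative=occurs → all inputs occur → occurs.
Followup chain 2 inoperative [OR]: South changeover valve 2 is inoperative=not, C tiller link 2 faulted=occurs, Helm transmitter 2 failed=occurs → at least one input occurs → occurs.
Ship steering unresponsive [AND]: Followup chain unavailable=occurs, NFU path lost=occurs, Rudder loop fails=occurs, Followup chain 2 inoperative=occurs → all inputs occur → occurs.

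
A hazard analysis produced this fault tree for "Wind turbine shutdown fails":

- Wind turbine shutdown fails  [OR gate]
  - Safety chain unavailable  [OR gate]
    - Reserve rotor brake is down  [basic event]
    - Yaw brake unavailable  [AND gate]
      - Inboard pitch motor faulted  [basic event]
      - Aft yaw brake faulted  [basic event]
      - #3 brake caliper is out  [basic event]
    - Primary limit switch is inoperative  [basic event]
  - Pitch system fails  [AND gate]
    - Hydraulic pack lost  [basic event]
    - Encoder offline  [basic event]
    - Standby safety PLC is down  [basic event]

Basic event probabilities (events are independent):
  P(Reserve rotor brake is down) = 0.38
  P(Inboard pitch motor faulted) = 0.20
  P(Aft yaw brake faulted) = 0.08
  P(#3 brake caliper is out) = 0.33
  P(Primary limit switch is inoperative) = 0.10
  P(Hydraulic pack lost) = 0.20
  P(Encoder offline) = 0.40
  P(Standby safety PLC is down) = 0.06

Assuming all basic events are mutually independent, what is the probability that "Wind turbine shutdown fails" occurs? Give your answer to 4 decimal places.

P(Yaw brake unavailable) [AND] = 0.20 × 0.08 × 0.33 = 0.005280
P(Safety chain unavailable) [OR] = 1 − (1−0.38) × (1−0.005280) × (1−0.10) = 0.444946
P(Pitch system fails) [AND] = 0.20 × 0.40 × 0.06 = 0.004800
P(Wind turbine shutdown fails) [OR] = 1 − (1−0.444946) × (1−0.004800) = 0.447610
Rounded to 4 decimal places: P(Wind turbine shutdown fails) ≈ 0.4476.

0.4476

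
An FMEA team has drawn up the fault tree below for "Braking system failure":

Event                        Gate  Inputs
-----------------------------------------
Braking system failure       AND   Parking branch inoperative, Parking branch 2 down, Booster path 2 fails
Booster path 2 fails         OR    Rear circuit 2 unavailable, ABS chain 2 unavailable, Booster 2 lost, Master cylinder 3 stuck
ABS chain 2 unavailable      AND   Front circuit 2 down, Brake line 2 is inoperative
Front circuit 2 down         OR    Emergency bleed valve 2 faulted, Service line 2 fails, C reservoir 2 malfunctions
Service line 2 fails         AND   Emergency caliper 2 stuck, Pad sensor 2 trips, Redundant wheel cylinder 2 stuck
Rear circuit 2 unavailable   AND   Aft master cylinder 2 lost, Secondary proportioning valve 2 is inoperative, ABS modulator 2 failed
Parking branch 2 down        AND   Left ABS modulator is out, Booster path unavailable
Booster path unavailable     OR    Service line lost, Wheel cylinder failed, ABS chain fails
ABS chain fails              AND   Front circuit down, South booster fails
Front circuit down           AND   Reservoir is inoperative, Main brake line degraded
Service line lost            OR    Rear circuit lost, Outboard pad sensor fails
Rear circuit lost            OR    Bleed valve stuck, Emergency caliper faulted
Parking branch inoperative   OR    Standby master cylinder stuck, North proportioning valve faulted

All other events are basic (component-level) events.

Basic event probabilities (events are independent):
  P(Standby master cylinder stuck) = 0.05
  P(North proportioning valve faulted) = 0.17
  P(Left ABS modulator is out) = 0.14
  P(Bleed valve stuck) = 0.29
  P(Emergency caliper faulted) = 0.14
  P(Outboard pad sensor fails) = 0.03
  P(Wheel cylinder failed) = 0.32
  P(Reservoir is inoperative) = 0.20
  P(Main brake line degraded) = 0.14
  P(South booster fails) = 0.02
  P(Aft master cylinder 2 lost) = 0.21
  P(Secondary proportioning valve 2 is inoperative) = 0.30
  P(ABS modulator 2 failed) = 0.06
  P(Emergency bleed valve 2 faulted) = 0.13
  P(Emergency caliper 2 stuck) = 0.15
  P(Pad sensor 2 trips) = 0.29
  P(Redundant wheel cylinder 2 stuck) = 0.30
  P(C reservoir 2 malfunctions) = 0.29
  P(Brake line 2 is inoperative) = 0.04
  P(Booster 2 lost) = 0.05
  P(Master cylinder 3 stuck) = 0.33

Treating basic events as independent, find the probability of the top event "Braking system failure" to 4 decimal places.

P(Parking branch inoperative) [OR] = 1 − (1−0.05) × (1−0.17) = 0.211500
P(Rear circuit lost) [OR] = 1 − (1−0.29) × (1−0.14) = 0.389400
P(Service line lost) [OR] = 1 − (1−0.389400) × (1−0.03) = 0.407718
P(Front circuit down) [AND] = 0.20 × 0.14 = 0.028000
P(ABS chain fails) [AND] = 0.028000 × 0.02 = 0.000560
P(Booster path unavailable) [OR] = 1 − (1−0.407718) × (1−0.32) × (1−0.000560) = 0.597474
P(Parking branch 2 down) [AND] = 0.14 × 0.597474 = 0.083646
P(Rear circuit 2 unavailable) [AND] = 0.21 × 0.30 × 0.06 = 0.003780
P(Service line 2 fails) [AND] = 0.15 × 0.29 × 0.30 = 0.013050
P(Front circuit 2 down) [OR] = 1 − (1−0.13) × (1−0.013050) × (1−0.29) = 0.390361
P(ABS chain 2 unavailable) [AND] = 0.390361 × 0.04 = 0.015614
P(Booster path 2 fails) [OR] = 1 − (1−0.003780) × (1−0.015614) × (1−0.05) × (1−0.33) = 0.375807
P(Braking system failure) [AND] = 0.211500 × 0.083646 × 0.375807 = 0.006648
Rounded to 4 decimal places: P(Braking system failure) ≈ 0.0066.

0.0066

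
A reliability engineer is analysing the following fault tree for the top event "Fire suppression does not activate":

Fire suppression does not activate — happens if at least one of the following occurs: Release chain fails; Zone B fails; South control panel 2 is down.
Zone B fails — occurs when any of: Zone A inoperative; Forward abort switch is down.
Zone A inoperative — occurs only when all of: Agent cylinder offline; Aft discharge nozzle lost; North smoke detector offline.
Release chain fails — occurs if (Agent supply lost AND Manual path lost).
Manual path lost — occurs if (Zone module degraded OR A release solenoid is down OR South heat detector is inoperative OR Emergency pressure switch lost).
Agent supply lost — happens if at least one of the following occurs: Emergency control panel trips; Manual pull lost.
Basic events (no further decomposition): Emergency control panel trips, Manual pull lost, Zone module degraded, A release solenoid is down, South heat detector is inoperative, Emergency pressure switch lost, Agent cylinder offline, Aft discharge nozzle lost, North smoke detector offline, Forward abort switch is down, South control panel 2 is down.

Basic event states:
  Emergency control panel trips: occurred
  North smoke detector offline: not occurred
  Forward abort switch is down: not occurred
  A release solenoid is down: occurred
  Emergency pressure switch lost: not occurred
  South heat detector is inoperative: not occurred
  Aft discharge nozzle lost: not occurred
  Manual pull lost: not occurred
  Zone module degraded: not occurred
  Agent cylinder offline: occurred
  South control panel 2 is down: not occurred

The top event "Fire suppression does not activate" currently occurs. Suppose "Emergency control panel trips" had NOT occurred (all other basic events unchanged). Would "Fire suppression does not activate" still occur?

Counterfactual: set "Emergency control panel trips" to not occurred.
Agent supply lost [OR]: Emergency control panel trips=not, Manual pull lost=not → no input occurs → does not occur.
Manual path lost [OR]: Zone module degraded=not, A release solenoid is down=occurs, South heat detector is inoperative=not, Emergency pressure switch lost=not → at least one input occurs → occurs.
Release chain fails [AND]: Agent supply lost=not, Manual path lost=occurs → not all inputs occur → does not occur.
Zone A inoperative [AND]: Agent cylinder offline=occurs, Aft discharge nozzle lost=not, North smoke detector offline=not → not all inputs occur → does not occur.
Zone B fails [OR]: Zone A inoperative=not, Forward abort switch is down=not → no input occurs → does not occur.
Fire suppression does not activate [OR]: Release chain fails=not, Zone B fails=not, South control panel 2 is down=not → no input occurs → does not occur.

No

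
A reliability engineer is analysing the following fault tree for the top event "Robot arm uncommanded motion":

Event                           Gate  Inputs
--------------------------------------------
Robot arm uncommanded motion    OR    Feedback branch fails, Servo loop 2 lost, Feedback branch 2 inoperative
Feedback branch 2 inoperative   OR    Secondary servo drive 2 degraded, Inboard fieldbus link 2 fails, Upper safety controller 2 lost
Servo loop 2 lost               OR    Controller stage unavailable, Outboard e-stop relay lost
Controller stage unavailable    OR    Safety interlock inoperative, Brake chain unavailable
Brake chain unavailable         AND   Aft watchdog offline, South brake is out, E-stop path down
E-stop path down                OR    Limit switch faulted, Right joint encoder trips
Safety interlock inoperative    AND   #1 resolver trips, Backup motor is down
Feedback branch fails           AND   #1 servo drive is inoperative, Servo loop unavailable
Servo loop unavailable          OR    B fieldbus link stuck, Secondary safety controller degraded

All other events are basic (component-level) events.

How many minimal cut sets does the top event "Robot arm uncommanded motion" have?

9

Servo loop unavailable [OR]: union of children's cut sets → 2 cut set(s).
Feedback branch fails [AND]: one cut set from each child combined → 1 × 2 = 2 cut set(s).
Safety interlock inoperative [AND]: one cut set from each child combined → 1 × 1 = 1 cut set(s).
E-stop path down [OR]: union of children's cut sets → 2 cut set(s).
Brake chain unavailable [AND]: one cut set from each child combined → 1 × 1 × 2 = 2 cut set(s).
Controller stage unavailable [OR]: union of children's cut sets → 3 cut set(s).
Servo loop 2 lost [OR]: union of children's cut sets → 4 cut set(s).
Feedback branch 2 inoperative [OR]: union of children's cut sets → 3 cut set(s).
Robot arm uncommanded motion [OR]: union of children's cut sets → 9 cut set(s).
Minimal cut sets: {#1 servo drive is inoperative, B fieldbus link stuck}; {#1 servo drive is inoperative, Secondary safety controller degraded}; {#1 resolver trips, Backup motor is down}; {Aft watchdog offline, Limit switch faulted, South brake is out}; {Aft watchdog offline, Right joint encoder trips, South brake is out}; {Outboard e-stop relay lost}; {Secondary servo drive 2 degraded}; {Inboard fieldbus link 2 fails}; {Upper safety controller 2 lost}.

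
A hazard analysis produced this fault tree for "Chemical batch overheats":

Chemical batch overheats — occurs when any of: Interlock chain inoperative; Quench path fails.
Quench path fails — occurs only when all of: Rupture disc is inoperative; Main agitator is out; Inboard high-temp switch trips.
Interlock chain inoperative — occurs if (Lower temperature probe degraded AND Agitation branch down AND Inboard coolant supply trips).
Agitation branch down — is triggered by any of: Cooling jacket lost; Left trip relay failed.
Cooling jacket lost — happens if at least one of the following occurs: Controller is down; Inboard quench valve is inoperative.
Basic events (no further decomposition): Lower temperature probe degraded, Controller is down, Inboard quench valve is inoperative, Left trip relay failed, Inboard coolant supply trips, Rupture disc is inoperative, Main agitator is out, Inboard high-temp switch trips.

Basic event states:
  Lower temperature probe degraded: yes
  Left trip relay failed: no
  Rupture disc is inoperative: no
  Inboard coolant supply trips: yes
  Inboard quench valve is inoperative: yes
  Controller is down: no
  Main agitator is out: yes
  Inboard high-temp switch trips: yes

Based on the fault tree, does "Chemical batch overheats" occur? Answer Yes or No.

Cooling jacket lost [OR]: Controller is down=not, Inboard quench valve is inoperative=occurs → at least one input occurs → occurs.
Agitation branch down [OR]: Cooling jacket lost=occurs, Left trip relay failed=not → at least one input occurs → occurs.
Interlock chain inoperative [AND]: Lower temperature probe degraded=occurs, Agitation branch down=occurs, Inboard coolant supply trips=occurs → all inputs occur → occurs.
Quench path fails [AND]: Rupture disc is inoperative=not, Main agitator is out=occurs, Inboard high-temp switch trips=occurs → not all inputs occur → does not occur.
Chemical batch overheats [OR]: Interlock chain inoperative=occurs, Quench path fails=not → at least one input occurs → occurs.

Yes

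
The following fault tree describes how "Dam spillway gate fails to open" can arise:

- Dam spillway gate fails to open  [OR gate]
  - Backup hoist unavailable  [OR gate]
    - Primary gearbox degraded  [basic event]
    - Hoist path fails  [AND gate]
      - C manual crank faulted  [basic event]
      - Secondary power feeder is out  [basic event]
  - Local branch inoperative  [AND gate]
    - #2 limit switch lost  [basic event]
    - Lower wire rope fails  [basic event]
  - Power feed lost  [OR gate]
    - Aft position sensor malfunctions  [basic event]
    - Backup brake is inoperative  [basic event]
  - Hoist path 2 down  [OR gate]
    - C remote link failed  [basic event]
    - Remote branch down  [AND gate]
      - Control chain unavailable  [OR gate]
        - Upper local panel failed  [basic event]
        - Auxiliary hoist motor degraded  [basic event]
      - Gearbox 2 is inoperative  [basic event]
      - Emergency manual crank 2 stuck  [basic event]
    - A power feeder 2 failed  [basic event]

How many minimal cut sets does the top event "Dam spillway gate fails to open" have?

Hoist path fails [AND]: one cut set from each child combined → 1 × 1 = 1 cut set(s).
Backup hoist unavailable [OR]: union of children's cut sets → 2 cut set(s).
Local branch inoperative [AND]: one cut set from each child combined → 1 × 1 = 1 cut set(s).
Power feed lost [OR]: union of children's cut sets → 2 cut set(s).
Control chain unavailable [OR]: union of children's cut sets → 2 cut set(s).
Remote branch down [AND]: one cut set from each child combined → 2 × 1 × 1 = 2 cut set(s).
Hoist path 2 down [OR]: union of children's cut sets → 4 cut set(s).
Dam spillway gate fails to open [OR]: union of children's cut sets → 9 cut set(s).
Minimal cut sets: {Primary gearbox degraded}; {C manual crank faulted, Secondary power feeder is out}; {#2 limit switch lost, Lower wire rope fails}; {Aft position sensor malfunctions}; {Backup brake is inoperative}; {C remote link failed}; {Emergency manual crank 2 stuck, Gearbox 2 is inoperative, Upper local panel failed}; {Auxiliary hoist motor degraded, Emergency manual crank 2 stuck, Gearbox 2 is inoperative}; {A power feeder 2 failed}.

9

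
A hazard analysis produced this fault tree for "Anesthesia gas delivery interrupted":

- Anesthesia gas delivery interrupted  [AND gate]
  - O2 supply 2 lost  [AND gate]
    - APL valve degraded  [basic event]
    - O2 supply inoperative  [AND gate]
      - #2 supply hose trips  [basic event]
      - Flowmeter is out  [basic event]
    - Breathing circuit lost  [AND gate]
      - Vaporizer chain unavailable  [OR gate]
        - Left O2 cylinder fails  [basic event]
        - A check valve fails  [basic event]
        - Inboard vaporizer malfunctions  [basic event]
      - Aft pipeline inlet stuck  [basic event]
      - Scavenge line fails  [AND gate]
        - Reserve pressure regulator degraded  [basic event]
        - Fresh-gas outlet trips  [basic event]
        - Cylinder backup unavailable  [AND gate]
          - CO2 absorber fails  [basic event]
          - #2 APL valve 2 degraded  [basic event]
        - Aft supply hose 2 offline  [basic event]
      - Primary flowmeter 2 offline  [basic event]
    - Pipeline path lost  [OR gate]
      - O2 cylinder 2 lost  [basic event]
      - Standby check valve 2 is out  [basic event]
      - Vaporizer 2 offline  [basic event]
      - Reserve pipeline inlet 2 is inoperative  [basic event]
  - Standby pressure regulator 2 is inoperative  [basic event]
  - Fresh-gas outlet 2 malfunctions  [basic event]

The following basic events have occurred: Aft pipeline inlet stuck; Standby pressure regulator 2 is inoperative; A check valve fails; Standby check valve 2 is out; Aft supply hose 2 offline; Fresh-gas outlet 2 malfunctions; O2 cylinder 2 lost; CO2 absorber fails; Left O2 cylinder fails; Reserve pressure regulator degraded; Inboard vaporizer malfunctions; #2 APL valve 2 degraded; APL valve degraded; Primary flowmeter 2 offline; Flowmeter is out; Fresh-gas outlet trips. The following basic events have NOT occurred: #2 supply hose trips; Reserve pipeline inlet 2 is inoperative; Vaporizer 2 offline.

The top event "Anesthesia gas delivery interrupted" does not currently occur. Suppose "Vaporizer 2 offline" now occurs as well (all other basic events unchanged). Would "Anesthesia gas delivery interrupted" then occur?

No

Counterfactual: set "Vaporizer 2 offline" to occurred.
O2 supply inoperative [AND]: #2 supply hose trips=not, Flowmeter is out=occurs → not all inputs occur → does not occur.
Vaporizer chain unavailable [OR]: Left O2 cylinder fails=occurs, A check valve fails=occurs, Inboard vaporizer malfunctions=occurs → at least one input occurs → occurs.
Cylinder backup unavailable [AND]: CO2 absorber fails=occurs, #2 APL valve 2 degraded=occurs → all inputs occur → occurs.
Scavenge line fails [AND]: Reserve pressure regulator degraded=occurs, Fresh-gas outlet trips=occurs, Cylinder backup unavailable=occurs, Aft supply hose 2 offline=occurs → all inputs occur → occurs.
Breathing circuit lost [AND]: Vaporizer chain unavailable=occurs, Aft pipeline inlet stuck=occurs, Scavenge line fails=occurs, Primary flowmeter 2 offline=occurs → all inputs occur → occurs.
Pipeline path lost [OR]: O2 cylinder 2 lost=occurs, Standby check valve 2 is out=occurs, Vaporizer 2 offline=occurs, Reserve pipeline inlet 2 is inoperative=not → at least one input occurs → occurs.
O2 supply 2 lost [AND]: APL valve degraded=occurs, O2 supply inoperative=not, Breathing circuit lost=occurs, Pipeline path lost=occurs → not all inputs occur → does not occur.
Anesthesia gas delivery interrupted [AND]: O2 supply 2 lost=not, Standby pressure regulator 2 is inoperative=occurs, Fresh-gas outlet 2 malfunctions=occurs → not all inputs occur → does not occur.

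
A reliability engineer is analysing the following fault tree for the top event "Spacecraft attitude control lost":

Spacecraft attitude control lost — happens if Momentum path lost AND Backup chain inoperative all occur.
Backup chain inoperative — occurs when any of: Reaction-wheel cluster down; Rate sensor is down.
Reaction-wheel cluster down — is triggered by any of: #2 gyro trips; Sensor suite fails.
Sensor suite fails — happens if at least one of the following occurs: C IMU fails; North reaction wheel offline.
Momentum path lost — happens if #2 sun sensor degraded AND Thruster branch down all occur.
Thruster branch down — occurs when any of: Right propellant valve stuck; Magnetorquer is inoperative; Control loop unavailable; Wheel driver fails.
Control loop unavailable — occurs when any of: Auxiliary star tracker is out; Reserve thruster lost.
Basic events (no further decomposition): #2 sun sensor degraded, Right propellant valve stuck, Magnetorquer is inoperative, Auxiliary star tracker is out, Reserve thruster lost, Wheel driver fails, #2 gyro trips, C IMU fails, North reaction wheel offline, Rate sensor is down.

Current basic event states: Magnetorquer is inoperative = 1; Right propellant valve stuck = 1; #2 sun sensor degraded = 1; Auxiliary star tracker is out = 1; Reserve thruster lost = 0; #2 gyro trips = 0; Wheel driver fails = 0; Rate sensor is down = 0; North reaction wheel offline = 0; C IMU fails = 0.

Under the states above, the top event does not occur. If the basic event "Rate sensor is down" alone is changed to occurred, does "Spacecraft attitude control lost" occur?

Counterfactual: set "Rate sensor is down" to occurred.
Control loop unavailable [OR]: Auxiliary star tracker is out=occurs, Reserve thruster lost=not → at least one input occurs → occurs.
Thruster branch down [OR]: Right propellant valve stuck=occurs, Magnetorquer is inoperative=occurs, Control loop unavailable=occurs, Wheel driver fails=not → at least one input occurs → occurs.
Momentum path lost [AND]: #2 sun sensor degraded=occurs, Thruster branch down=occurs → all inputs occur → occurs.
Sensor suite fails [OR]: C IMU fails=not, North reaction wheel offline=not → no input occurs → does not occur.
Reaction-wheel cluster down [OR]: #2 gyro trips=not, Sensor suite fails=not → no input occurs → does not occur.
Backup chain inoperative [OR]: Reaction-wheel cluster down=not, Rate sensor is down=occurs → at least one input occurs → occurs.
Spacecraft attitude control lost [AND]: Momentum path lost=occurs, Backup chain inoperative=occurs → all inputs occur → occurs.

Yes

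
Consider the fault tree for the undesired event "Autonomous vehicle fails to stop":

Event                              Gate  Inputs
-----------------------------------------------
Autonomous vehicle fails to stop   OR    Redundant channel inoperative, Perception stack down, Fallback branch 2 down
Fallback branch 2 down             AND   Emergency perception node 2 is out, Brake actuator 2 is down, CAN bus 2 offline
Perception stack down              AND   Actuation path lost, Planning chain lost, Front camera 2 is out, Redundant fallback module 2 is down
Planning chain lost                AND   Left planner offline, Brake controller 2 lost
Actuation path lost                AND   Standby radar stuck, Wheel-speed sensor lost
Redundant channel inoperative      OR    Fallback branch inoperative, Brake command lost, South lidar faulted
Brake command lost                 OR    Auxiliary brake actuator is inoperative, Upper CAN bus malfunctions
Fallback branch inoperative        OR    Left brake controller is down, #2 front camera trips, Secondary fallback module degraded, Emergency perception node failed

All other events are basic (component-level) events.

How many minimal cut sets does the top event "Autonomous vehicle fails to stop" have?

9

Fallback branch inoperative [OR]: union of children's cut sets → 4 cut set(s).
Brake command lost [OR]: union of children's cut sets → 2 cut set(s).
Redundant channel inoperative [OR]: union of children's cut sets → 7 cut set(s).
Actuation path lost [AND]: one cut set from each child combined → 1 × 1 = 1 cut set(s).
Planning chain lost [AND]: one cut set from each child combined → 1 × 1 = 1 cut set(s).
Perception stack down [AND]: one cut set from each child combined → 1 × 1 × 1 × 1 = 1 cut set(s).
Fallback branch 2 down [AND]: one cut set from each child combined → 1 × 1 × 1 = 1 cut set(s).
Autonomous vehicle fails to stop [OR]: union of children's cut sets → 9 cut set(s).
Minimal cut sets: {Left brake controller is down}; {#2 front camera trips}; {Secondary fallback module degraded}; {Emergency perception node failed}; {Auxiliary brake actuator is inoperative}; {Upper CAN bus malfunctions}; {South lidar faulted}; {Brake controller 2 lost, Front camera 2 is out, Left planner offline, Redundant fallback module 2 is down, Standby radar stuck, Wheel-speed sensor lost}; {Brake actuator 2 is down, CAN bus 2 offline, Emergency perception node 2 is out}.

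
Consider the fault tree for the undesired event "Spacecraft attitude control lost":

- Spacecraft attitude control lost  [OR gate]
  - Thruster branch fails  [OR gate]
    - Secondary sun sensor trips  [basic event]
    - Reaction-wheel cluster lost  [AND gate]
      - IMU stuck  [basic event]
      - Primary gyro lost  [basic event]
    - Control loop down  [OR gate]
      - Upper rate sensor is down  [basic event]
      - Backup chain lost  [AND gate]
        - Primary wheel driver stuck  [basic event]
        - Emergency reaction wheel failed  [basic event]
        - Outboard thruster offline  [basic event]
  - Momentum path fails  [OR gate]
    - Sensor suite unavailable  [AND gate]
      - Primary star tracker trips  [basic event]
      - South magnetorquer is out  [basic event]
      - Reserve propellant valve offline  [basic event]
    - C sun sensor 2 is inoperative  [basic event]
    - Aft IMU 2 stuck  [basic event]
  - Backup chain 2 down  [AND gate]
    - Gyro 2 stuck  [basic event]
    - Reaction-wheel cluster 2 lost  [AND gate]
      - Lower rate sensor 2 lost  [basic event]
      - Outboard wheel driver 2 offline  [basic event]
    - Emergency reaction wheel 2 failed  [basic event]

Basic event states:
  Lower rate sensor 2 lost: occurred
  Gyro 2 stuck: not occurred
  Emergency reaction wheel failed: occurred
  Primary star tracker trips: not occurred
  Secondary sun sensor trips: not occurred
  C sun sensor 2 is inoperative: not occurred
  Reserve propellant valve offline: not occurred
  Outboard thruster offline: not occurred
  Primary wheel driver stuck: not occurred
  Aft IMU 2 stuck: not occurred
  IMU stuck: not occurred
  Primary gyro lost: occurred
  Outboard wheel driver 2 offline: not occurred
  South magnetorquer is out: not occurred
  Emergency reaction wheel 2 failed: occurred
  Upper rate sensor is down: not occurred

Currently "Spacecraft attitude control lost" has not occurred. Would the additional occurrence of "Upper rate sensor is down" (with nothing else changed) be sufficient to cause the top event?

Counterfactual: set "Upper rate sensor is down" to occurred.
Reaction-wheel cluster lost [AND]: IMU stuck=not, Primary gyro lost=occurs → not all inputs occur → does not occur.
Backup chain lost [AND]: Primary wheel driver stuck=not, Emergency reaction wheel failed=occurs, Outboard thruster offline=not → not all inputs occur → does not occur.
Control loop down [OR]: Upper rate sensor is down=occurs, Backup chain lost=not → at least one input occurs → occurs.
Thruster branch fails [OR]: Secondary sun sensor trips=not, Reaction-wheel cluster lost=not, Control loop down=occurs → at least one input occurs → occurs.
Sensor suite unavailable [AND]: Primary star tracker trips=not, South magnetorquer is out=not, Reserve propellant valve offline=not → not all inputs occur → does not occur.
Momentum path fails [OR]: Sensor suite unavailable=not, C sun sensor 2 is inoperative=not, Aft IMU 2 stuck=not → no input occurs → does not occur.
Reaction-wheel cluster 2 lost [AND]: Lower rate sensor 2 lost=occurs, Outboard wheel driver 2 offline=not → not all inputs occur → does not occur.
Backup chain 2 down [AND]: Gyro 2 stuck=not, Reaction-wheel cluster 2 lost=not, Emergency reaction wheel 2 failed=occurs → not all inputs occur → does not occur.
Spacecraft attitude control lost [OR]: Thruster branch fails=occurs, Momentum path fails=not, Backup chain 2 down=not → at least one input occurs → occurs.

Yes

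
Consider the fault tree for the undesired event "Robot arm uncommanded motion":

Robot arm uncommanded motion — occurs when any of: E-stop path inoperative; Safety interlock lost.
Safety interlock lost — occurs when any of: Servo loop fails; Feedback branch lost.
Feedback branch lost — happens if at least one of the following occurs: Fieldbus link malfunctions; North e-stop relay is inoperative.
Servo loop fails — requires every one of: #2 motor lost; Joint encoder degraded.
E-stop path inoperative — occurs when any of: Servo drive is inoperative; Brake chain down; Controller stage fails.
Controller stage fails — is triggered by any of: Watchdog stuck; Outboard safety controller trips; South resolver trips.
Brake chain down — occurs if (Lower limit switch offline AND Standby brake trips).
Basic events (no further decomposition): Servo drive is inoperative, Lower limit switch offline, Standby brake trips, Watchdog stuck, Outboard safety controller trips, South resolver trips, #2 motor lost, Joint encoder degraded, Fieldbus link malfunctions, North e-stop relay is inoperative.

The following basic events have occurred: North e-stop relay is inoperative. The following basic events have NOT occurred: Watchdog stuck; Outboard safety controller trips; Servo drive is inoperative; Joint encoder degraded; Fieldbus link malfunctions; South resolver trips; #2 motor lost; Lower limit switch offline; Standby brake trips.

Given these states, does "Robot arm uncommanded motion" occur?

Yes

Brake chain down [AND]: Lower limit switch offline=not, Standby brake trips=not → not all inputs occur → does not occur.
Controller stage fails [OR]: Watchdog stuck=not, Outboard safety controller trips=not, South resolver trips=not → no input occurs → does not occur.
E-stop path inoperative [OR]: Servo drive is inoperative=not, Brake chain down=not, Controller stage fails=not → no input occurs → does not occur.
Servo loop fails [AND]: #2 motor lost=not, Joint encoder degraded=not → not all inputs occur → does not occur.
Feedback branch lost [OR]: Fieldbus link malfunctions=not, North e-stop relay is inoperative=occurs → at least one input occurs → occurs.
Safety interlock lost [OR]: Servo loop fails=not, Feedback branch lost=occurs → at least one input occurs → occurs.
Robot arm uncommanded motion [OR]: E-stop path inoperative=not, Safety interlock lost=occurs → at least one input occurs → occurs.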